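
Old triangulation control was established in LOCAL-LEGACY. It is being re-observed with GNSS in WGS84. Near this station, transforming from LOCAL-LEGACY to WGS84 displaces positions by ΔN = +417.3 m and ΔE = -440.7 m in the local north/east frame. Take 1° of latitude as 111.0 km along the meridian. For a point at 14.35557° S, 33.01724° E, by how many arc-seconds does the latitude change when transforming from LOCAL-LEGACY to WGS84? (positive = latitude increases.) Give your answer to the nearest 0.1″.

1° of latitude = 111.0 km, so Δφ = 417.3 / 111000 = 0.0037595° = 13.534″.

Δφ = 13.5″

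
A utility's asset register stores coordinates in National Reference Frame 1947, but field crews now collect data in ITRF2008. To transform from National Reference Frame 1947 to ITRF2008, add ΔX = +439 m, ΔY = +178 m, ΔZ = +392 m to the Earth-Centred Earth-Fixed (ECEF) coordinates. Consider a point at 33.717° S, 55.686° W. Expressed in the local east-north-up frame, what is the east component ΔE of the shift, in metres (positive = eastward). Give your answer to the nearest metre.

The local east axis at (φ, λ) is (−sin λ, cos λ, 0), so ΔE = −sin(-55.686°)·439 + cos(-55.686°)·178 = 462.94 m.

ΔE = 463 m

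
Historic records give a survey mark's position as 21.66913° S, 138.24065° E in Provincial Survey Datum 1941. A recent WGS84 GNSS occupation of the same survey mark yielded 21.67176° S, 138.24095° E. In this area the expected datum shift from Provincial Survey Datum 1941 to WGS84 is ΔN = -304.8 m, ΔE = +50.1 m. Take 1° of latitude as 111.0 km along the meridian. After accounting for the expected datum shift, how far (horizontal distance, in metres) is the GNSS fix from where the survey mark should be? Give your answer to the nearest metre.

Observed coordinate differences: Δφ = -0.00263°, Δλ = +0.00030°.
Converting to metres (1° lat = 111000 m, cos φ = 0.929332): observed ΔN = -291.9 m, observed ΔE = 30.9 m.
Subtracting the expected shift leaves a residual of -291.9 − (-304.8) = 12.9 m north and 30.9 − (50.1) = -19.2 m east.
Residual distance = √(12.9² + (-19.2)²) = 23.1 m.

23 m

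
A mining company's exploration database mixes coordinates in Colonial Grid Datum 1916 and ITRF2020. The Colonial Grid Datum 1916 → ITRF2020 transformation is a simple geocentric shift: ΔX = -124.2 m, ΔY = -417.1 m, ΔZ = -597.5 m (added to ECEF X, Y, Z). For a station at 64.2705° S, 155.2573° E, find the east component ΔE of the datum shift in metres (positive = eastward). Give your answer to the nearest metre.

ΔE = 431 m

The local east axis at (φ, λ) is (−sin λ, cos λ, 0), so ΔE = −sin(155.2573°)·(-124.2) + cos(155.2573°)·(-417.1) = 430.79 m.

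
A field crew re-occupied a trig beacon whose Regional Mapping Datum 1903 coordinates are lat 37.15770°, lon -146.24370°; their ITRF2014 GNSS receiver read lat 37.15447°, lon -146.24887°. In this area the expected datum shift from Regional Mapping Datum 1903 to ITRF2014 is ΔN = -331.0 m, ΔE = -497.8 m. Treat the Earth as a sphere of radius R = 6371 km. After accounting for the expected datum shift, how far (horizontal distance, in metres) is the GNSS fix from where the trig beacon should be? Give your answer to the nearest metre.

49 m

Observed coordinate differences: Δφ = -0.00323°, Δλ = -0.00517°.
Converting to metres (1° lat = 111195 m, cos φ = 0.796976): observed ΔN = -359.2 m, observed ΔE = -458.2 m.
Subtracting the expected shift leaves a residual of -359.2 − (-331.0) = -28.2 m north and -458.2 − (-497.8) = 39.6 m east.
Residual distance = √((-28.2)² + 39.6²) = 48.6 m.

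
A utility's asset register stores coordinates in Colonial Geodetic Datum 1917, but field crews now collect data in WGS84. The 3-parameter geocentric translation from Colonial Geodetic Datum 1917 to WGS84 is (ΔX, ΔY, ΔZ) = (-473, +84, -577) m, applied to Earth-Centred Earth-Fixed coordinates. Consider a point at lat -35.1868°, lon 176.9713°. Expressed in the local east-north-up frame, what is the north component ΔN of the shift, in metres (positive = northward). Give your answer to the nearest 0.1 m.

ΔN = -196.8 m

The local north axis is (−sin φ cos λ, −sin φ sin λ, cos φ), giving ΔN = 272.183 + 2.558 − 471.569 = -196.83 m.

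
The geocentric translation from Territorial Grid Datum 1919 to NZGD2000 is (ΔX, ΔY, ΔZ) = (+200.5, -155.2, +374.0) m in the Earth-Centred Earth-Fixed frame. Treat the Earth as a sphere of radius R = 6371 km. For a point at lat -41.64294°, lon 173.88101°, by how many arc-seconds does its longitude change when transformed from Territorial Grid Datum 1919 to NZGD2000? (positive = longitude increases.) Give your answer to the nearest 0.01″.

sin φ = -0.664486, cos φ = 0.747300, sin λ = 0.106594, cos λ = -0.994303.
East component: ΔE = −sin λ·ΔX + cos λ·ΔY = −(0.106594)(200.5) + (-0.994303)(-155.2) = 132.94 m.
1° of latitude spans πR/180 = 111195 m; at latitude φ, 1° of longitude spans that × cos φ = 83096.0 m, so Δλ = 132.94 / 83096.0 × 3600 = 5.760″.

Δλ = 5.76″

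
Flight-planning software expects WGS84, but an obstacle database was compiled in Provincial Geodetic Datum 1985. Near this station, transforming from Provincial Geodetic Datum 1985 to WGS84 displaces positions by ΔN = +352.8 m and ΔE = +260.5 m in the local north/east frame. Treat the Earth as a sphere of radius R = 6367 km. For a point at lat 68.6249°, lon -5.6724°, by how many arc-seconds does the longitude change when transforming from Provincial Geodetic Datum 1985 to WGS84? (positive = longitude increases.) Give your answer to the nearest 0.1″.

Δλ = 23.2″

At latitude 68.6249°, cos φ = 0.364472.
One radian of longitude at latitude φ spans R cos φ, so Δλ = ΔE / (R cos φ) = 260.5 / (6367000 × 0.364472) = 1.1226e-04 rad = 23.154″.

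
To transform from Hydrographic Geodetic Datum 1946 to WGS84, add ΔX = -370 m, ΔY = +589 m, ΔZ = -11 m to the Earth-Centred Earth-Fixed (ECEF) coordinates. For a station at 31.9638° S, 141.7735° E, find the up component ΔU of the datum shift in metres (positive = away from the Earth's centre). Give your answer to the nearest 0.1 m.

The local up (radial) axis is (cos φ cos λ, cos φ sin λ, sin φ), giving ΔU = 246.592 + 309.199 + 5.823 = 561.61 m.

ΔU = 561.6 m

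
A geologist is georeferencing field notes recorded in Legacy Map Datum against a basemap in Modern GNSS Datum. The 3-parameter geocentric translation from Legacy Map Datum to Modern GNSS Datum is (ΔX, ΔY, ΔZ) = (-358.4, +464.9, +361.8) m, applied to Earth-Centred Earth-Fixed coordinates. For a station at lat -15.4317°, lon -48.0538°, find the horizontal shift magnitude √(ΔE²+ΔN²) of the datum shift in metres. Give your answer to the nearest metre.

The local east axis at (φ, λ) is (−sin λ, cos λ, 0), so ΔE = −sin(-48.0538°)·(-358.4) + cos(-48.0538°)·464.9 = 44.19 m.
The local north axis is (−sin φ cos λ, −sin φ sin λ, cos φ), giving ΔN = -63.746 − 92.008 + 348.757 = 193.00 m.
Horizontal magnitude = √(ΔE² + ΔN²) = √(44.19² + 193.00²) = 198.00 m.

198 m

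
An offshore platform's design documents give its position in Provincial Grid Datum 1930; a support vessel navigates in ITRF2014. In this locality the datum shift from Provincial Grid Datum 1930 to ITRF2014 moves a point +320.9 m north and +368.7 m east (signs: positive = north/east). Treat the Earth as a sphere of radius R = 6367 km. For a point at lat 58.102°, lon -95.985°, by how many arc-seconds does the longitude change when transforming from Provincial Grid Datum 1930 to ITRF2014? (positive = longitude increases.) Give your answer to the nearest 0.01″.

Δλ = 22.60″

At latitude 58.102°, cos φ = 0.528409.
One radian of longitude at latitude φ spans R cos φ, so Δλ = ΔE / (R cos φ) = 368.7 / (6367000 × 0.528409) = 1.0959e-04 rad = 22.604″.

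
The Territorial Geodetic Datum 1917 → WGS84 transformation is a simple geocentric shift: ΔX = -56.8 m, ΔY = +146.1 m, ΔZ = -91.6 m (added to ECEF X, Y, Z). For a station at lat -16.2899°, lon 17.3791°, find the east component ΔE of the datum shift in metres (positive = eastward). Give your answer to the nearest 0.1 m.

ΔE = 156.4 m

At φ = -16.2899°, λ = 17.3791°: sin φ = -0.280498, cos φ = 0.959855, sin λ = 0.298693, cos λ = 0.954349.
ΔE = −sin λ·ΔX + cos λ·ΔY = −(0.298693)·(-56.8) + (0.954349)·(146.1) = 156.40 m.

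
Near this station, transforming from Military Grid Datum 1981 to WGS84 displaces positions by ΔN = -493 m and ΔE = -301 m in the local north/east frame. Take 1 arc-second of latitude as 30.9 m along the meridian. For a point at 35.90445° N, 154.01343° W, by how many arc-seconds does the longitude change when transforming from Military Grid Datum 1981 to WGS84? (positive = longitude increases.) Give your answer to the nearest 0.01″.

At latitude 35.90445°, cos φ = 0.809996.
1″ of longitude at this latitude = 30.90 × cos φ = 25.0289 m, so Δλ = -301.0 / 25.0289 = -12.026″.

Δλ = -12.03″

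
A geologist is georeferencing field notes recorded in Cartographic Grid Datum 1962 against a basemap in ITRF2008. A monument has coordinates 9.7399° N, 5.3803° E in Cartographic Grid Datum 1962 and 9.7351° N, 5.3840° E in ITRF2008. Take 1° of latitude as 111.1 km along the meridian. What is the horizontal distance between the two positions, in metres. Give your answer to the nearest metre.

Δφ = 9.7351° − 9.7399° = -0.0048°; Δλ = 5.3840° − 5.3803° = +0.0037°.
ΔN = Δφ × 111100 = -533.3 m; ΔE = Δλ × 111100 × cos(9.7399°) = +0.0037 × 111100 × 0.985586 = 405.1 m.
Distance = √(ΔE² + ΔN²) = √(405.1² + (-533.3)²) = 669.7 m.

670 m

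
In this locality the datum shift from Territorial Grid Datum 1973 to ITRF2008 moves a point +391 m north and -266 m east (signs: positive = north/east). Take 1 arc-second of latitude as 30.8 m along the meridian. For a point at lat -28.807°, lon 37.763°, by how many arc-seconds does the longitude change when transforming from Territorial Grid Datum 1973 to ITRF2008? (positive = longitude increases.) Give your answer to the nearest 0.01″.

Δλ = -9.86″

At latitude -28.807°, cos φ = 0.876248.
1″ of longitude at this latitude = 30.80 × cos φ = 26.9884 m, so Δλ = -266.0 / 26.9884 = -9.856″.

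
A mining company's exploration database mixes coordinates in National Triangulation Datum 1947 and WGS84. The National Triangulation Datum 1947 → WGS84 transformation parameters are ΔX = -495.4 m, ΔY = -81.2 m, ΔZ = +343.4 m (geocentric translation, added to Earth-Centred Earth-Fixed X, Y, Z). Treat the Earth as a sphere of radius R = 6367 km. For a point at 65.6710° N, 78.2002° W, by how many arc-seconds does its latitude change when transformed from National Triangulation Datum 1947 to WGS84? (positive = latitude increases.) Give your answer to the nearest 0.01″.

sin φ = 0.911195, cos φ = 0.411976, sin λ = -0.978868, cos λ = 0.204493.
North component: ΔN = −sin φ cos λ·ΔX − sin φ sin λ·ΔY + cos φ·ΔZ = −(0.911195)(0.204493)(-495.4) − (0.911195)(-0.978868)(-81.2) + (0.411976)(343.4) = 161.36 m.
1° of latitude spans πR/180 = 111125 m, so Δφ = 161.36 / 111125 × 3600 = 5.227″.

Δφ = 5.23″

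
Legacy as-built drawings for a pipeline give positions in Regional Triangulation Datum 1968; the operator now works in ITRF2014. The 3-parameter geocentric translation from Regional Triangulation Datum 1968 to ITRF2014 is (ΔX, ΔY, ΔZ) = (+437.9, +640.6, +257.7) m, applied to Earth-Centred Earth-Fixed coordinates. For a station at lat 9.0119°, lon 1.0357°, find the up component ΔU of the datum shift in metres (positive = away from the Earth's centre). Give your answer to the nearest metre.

At φ = 9.0119°, λ = 1.0357°: sin φ = 0.156640, cos φ = 0.987656, sin λ = 0.018075, cos λ = 0.999837.
ΔU = cos φ cos λ·ΔX + cos φ sin λ·ΔY + sin φ·ΔZ = (0.987656)(0.999837)(437.9) + (0.987656)(0.018075)(640.6) + (0.156640)(257.7) = 484.23 m.

ΔU = 484 m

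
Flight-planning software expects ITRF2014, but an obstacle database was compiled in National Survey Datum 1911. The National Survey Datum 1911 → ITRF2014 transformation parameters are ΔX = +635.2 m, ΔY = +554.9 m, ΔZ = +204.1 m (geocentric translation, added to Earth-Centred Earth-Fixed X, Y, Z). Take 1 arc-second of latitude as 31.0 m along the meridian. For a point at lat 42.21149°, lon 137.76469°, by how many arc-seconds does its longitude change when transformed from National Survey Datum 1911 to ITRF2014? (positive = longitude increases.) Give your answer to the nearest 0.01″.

sin φ = 0.671869, cos φ = 0.740670, sin λ = 0.672177, cos λ = -0.740390.
East component: ΔE = −sin λ·ΔX + cos λ·ΔY = −(0.672177)(635.2) + (-0.740390)(554.9) = -837.81 m.
1° of latitude spans 3600 × 31.00 = 111600 m; at latitude φ, 1° of longitude spans that × cos φ = 82658.8 m, so Δλ = -837.81 / 82658.8 × 3600 = -36.489″.

Δλ = -36.49″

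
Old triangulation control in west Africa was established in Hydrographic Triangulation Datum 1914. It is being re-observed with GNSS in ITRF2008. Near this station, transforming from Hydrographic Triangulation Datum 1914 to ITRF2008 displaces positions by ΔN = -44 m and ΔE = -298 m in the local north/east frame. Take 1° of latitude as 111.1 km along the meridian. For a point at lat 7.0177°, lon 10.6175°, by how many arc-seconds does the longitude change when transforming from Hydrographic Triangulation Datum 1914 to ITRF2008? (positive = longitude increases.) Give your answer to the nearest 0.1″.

At latitude 7.0177°, cos φ = 0.992508.
1° of longitude at this latitude = 111.1 × cos φ = 110.27 km, so Δλ = -298.0 / 110267.7 = -0.0027025° = -9.729″.

Δλ = -9.7″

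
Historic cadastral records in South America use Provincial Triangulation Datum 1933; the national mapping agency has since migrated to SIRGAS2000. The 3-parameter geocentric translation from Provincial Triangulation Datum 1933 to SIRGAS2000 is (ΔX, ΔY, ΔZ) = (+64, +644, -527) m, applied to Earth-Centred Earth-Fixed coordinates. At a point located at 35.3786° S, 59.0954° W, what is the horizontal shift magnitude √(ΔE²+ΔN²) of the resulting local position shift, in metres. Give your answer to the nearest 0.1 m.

826.1 m

The local east axis at (φ, λ) is (−sin λ, cos λ, 0), so ΔE = −sin(-59.0954°)·64 + cos(-59.0954°)·644 = 385.68 m.
The local north axis is (−sin φ cos λ, −sin φ sin λ, cos φ), giving ΔN = 19.032 − 319.924 − 429.686 = -730.58 m.
Horizontal magnitude = √(ΔE² + ΔN²) = √(385.68² + (-730.58)²) = 826.13 m.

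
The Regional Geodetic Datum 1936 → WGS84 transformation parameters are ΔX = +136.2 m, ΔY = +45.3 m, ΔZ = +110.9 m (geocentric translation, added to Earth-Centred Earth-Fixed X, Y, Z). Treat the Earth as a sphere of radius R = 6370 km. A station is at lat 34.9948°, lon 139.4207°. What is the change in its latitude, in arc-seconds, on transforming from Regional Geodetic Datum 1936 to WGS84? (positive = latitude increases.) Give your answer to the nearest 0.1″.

sin φ = 0.573502, cos φ = 0.819204, sin λ = 0.650500, cos λ = -0.759506.
North component: ΔN = −sin φ cos λ·ΔX − sin φ sin λ·ΔY + cos φ·ΔZ = −(0.573502)(-0.759506)(136.2) − (0.573502)(0.650500)(45.3) + (0.819204)(110.9) = 133.28 m.
1° of latitude spans πR/180 = 111177 m, so Δφ = 133.28 / 111177 × 3600 = 4.316″.

Δφ = 4.3″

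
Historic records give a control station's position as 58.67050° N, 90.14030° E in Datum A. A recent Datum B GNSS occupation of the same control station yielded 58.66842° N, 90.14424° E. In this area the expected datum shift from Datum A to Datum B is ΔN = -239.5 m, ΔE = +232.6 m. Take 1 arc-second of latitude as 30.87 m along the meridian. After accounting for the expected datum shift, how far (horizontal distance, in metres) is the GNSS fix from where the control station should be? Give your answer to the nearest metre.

10 m

Observed coordinate differences: Δφ = -0.00208°, Δλ = +0.00394°.
Converting to metres (1° lat = 111132 m, cos φ = 0.519959): observed ΔN = -231.2 m, observed ΔE = 227.7 m.
Subtracting the expected shift leaves a residual of -231.2 − (-239.5) = 8.3 m north and 227.7 − (232.6) = -4.9 m east.
Residual distance = √(8.3² + (-4.9)²) = 9.7 m.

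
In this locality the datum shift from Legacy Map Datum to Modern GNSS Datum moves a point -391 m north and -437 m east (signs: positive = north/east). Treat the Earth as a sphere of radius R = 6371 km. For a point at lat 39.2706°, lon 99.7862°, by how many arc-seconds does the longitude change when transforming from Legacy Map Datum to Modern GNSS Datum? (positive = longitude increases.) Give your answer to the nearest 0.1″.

At latitude 39.2706°, cos φ = 0.774165.
One radian of longitude at latitude φ spans R cos φ, so Δλ = ΔE / (R cos φ) = -437.0 / (6371000 × 0.774165) = -8.8601e-05 rad = -18.275″.

Δλ = -18.3″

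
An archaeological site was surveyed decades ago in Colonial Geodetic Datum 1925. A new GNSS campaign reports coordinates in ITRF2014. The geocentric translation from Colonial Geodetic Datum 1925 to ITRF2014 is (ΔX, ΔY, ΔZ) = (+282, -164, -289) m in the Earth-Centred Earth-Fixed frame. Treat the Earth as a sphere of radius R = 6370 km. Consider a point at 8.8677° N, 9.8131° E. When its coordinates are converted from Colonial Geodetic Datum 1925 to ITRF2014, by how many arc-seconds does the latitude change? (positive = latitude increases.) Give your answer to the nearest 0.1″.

sin φ = 0.154153, cos φ = 0.988047, sin λ = 0.170435, cos λ = 0.985369.
North component: ΔN = −sin φ cos λ·ΔX − sin φ sin λ·ΔY + cos φ·ΔZ = −(0.154153)(0.985369)(282) − (0.154153)(0.170435)(-164) + (0.988047)(-289) = -324.07 m.
1° of latitude spans πR/180 = 111177 m, so Δφ = -324.07 / 111177 × 3600 = -10.494″.

Δφ = -10.5″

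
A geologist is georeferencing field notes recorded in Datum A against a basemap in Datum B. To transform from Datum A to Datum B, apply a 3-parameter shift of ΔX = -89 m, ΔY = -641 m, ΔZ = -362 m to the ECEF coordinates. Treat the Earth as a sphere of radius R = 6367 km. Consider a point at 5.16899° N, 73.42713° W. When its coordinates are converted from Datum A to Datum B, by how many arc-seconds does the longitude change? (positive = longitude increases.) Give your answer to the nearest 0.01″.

Δλ = -8.72″

sin φ = 0.090094, cos φ = 0.995933, sin λ = -0.958458, cos λ = 0.285235.
East component: ΔE = −sin λ·ΔX + cos λ·ΔY = −(-0.958458)(-89) + (0.285235)(-641) = -268.14 m.
1° of latitude spans πR/180 = 111125 m; at latitude φ, 1° of longitude spans that × cos φ = 110673.2 m, so Δλ = -268.14 / 110673.2 × 3600 = -8.722″.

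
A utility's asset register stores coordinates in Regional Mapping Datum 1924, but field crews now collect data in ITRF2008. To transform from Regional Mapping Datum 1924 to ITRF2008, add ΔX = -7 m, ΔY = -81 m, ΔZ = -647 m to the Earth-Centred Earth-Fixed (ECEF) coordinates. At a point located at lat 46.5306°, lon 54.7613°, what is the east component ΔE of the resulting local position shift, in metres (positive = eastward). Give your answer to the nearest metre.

The local east axis at (φ, λ) is (−sin λ, cos λ, 0), so ΔE = −sin(54.7613°)·(-7) + cos(54.7613°)·(-81) = -41.02 m.

ΔE = -41 m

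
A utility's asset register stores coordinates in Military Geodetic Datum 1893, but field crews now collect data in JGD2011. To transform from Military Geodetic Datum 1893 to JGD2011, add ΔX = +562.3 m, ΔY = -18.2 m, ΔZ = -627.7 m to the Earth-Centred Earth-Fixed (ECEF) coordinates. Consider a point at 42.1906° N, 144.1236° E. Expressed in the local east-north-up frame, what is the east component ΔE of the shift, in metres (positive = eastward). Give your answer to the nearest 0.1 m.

The local east axis at (φ, λ) is (−sin λ, cos λ, 0), so ΔE = −sin(144.1236°)·562.3 + cos(144.1236°)·(-18.2) = -314.78 m.

ΔE = -314.8 m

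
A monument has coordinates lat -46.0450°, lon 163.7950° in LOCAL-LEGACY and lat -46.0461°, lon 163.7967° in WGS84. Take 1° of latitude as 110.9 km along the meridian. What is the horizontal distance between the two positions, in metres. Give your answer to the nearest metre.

Δφ = -46.0461° − -46.0450° = -0.0011°; Δλ = 163.7967° − 163.7950° = +0.0017°.
ΔN = Δφ × 110900 = -122.0 m; ΔE = Δλ × 110900 × cos(-46.0450°) = +0.0017 × 110900 × 0.694093 = 130.9 m.
Distance = √(ΔE² + ΔN²) = √(130.9² + (-122.0)²) = 178.9 m.

179 m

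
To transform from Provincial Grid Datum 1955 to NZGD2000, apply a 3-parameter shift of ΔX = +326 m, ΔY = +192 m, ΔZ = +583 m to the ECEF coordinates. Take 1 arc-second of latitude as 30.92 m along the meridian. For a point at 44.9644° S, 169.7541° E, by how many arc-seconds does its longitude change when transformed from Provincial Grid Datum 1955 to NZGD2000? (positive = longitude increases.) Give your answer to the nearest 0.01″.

Δλ = -11.29″

sin φ = -0.706667, cos φ = 0.707546, sin λ = 0.177873, cos λ = -0.984053.
East component: ΔE = −sin λ·ΔX + cos λ·ΔY = −(0.177873)(326) + (-0.984053)(192) = -246.92 m.
1° of latitude spans 3600 × 30.92 = 111312 m; at latitude φ, 1° of longitude spans that × cos φ = 78758.4 m, so Δλ = -246.92 / 78758.4 × 3600 = -11.287″.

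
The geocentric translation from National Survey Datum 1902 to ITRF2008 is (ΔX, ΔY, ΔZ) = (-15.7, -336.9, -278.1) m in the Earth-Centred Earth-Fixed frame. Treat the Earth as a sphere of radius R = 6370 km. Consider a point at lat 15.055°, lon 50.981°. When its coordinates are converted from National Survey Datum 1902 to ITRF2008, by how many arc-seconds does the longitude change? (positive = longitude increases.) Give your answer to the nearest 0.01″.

sin φ = 0.259746, cos φ = 0.965677, sin λ = 0.776937, cos λ = 0.629578.
East component: ΔE = −sin λ·ΔX + cos λ·ΔY = −(0.776937)(-15.7) + (0.629578)(-336.9) = -199.91 m.
1° of latitude spans πR/180 = 111177 m; at latitude φ, 1° of longitude spans that × cos φ = 107361.5 m, so Δλ = -199.91 / 107361.5 × 3600 = -6.703″.

Δλ = -6.70″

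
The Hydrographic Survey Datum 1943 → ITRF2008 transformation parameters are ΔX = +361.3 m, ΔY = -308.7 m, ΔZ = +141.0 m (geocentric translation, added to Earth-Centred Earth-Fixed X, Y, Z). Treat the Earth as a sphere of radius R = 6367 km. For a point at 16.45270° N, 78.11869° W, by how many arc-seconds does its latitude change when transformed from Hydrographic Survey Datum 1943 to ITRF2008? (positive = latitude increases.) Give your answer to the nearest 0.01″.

Δφ = 0.93″

sin φ = 0.283224, cos φ = 0.959054, sin λ = -0.978576, cos λ = 0.205885.
North component: ΔN = −sin φ cos λ·ΔX − sin φ sin λ·ΔY + cos φ·ΔZ = −(0.283224)(0.205885)(361.3) − (0.283224)(-0.978576)(-308.7) + (0.959054)(141.0) = 28.60 m.
1° of latitude spans πR/180 = 111125 m, so Δφ = 28.60 / 111125 × 3600 = 0.927″.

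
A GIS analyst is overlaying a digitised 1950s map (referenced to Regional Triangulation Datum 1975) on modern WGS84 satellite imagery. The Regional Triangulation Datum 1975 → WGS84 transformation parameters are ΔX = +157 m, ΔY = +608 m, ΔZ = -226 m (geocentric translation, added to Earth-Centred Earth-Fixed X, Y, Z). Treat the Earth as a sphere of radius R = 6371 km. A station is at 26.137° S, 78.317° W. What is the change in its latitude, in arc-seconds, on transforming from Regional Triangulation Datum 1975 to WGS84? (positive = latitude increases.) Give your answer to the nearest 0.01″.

Δφ = -14.61″

sin φ = -0.440519, cos φ = 0.897743, sin λ = -0.979283, cos λ = 0.202497.
North component: ΔN = −sin φ cos λ·ΔX − sin φ sin λ·ΔY + cos φ·ΔZ = −(-0.440519)(0.202497)(157) − (-0.440519)(-0.979283)(608) + (0.897743)(-226) = -451.17 m.
1° of latitude spans πR/180 = 111195 m, so Δφ = -451.17 / 111195 × 3600 = -14.607″.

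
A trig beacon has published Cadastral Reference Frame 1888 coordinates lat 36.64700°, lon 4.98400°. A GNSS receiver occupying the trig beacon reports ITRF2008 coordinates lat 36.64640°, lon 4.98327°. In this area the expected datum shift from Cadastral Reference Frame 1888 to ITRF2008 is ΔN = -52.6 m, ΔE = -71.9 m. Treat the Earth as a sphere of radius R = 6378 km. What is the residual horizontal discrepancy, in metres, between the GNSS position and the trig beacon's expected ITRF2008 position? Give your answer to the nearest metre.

16 m

Observed coordinate differences: Δφ = -0.00060°, Δλ = -0.00073°.
Converting to metres (1° lat = 111317 m, cos φ = 0.802328): observed ΔN = -66.8 m, observed ΔE = -65.2 m.
Subtracting the expected shift leaves a residual of -66.8 − (-52.6) = -14.2 m north and -65.2 − (-71.9) = 6.7 m east.
Residual distance = √((-14.2)² + 6.7²) = 15.7 m.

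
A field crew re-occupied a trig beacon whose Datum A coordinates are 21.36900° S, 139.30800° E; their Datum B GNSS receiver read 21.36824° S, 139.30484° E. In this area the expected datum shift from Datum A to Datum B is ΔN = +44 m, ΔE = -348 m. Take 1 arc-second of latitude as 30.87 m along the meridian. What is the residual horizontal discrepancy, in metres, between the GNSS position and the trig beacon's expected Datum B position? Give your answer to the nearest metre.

Observed coordinate differences: Δφ = +0.00076°, Δλ = -0.00316°.
Converting to metres (1° lat = 111132 m, cos φ = 0.931253): observed ΔN = 84.5 m, observed ΔE = -327.0 m.
Subtracting the expected shift leaves a residual of 84.5 − (44) = 40.5 m north and -327.0 − (-348) = 21.0 m east.
Residual distance = √(40.5² + 21.0²) = 45.6 m.

46 m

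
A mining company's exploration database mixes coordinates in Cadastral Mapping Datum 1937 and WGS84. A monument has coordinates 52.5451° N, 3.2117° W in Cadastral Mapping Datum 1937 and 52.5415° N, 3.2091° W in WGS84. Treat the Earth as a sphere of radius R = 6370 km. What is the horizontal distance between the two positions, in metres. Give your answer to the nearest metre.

Δφ = 52.5415° − 52.5451° = -0.0036°; Δλ = -3.2091° − -3.2117° = +0.0026°.
1° along a meridian = πR/180 = 111177 m.
ΔN = Δφ × 111177 = -400.2 m; ΔE = Δλ × 111177 × cos(52.5451°) = +0.0026 × 111177 × 0.608137 = 175.8 m.
Distance = √(ΔE² + ΔN²) = √(175.8² + (-400.2)²) = 437.1 m.

437 m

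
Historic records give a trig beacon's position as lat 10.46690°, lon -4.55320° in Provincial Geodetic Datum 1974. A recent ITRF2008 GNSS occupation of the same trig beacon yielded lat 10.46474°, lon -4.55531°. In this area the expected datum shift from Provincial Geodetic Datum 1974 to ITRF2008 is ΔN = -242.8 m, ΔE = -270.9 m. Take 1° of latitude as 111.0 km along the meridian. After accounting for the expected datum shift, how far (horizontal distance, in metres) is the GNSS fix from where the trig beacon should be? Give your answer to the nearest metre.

41 m

Observed coordinate differences: Δφ = -0.00216°, Δλ = -0.00211°.
Converting to metres (1° lat = 111000 m, cos φ = 0.983360): observed ΔN = -239.8 m, observed ΔE = -230.3 m.
Subtracting the expected shift leaves a residual of -239.8 − (-242.8) = 3.0 m north and -230.3 − (-270.9) = 40.6 m east.
Residual distance = √(3.0² + 40.6²) = 40.7 m.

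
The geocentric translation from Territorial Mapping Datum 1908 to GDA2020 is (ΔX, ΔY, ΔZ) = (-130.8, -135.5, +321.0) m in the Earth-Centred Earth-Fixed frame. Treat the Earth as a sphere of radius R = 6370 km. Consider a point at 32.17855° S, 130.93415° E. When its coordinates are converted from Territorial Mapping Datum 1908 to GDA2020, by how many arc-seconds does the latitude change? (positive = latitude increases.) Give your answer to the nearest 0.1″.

sin φ = -0.532559, cos φ = 0.846393, sin λ = 0.755463, cos λ = -0.655191.
North component: ΔN = −sin φ cos λ·ΔX − sin φ sin λ·ΔY + cos φ·ΔZ = −(-0.532559)(-0.655191)(-130.8) − (-0.532559)(0.755463)(-135.5) + (0.846393)(321.0) = 262.82 m.
1° of latitude spans πR/180 = 111177 m, so Δφ = 262.82 / 111177 × 3600 = 8.510″.

Δφ = 8.5″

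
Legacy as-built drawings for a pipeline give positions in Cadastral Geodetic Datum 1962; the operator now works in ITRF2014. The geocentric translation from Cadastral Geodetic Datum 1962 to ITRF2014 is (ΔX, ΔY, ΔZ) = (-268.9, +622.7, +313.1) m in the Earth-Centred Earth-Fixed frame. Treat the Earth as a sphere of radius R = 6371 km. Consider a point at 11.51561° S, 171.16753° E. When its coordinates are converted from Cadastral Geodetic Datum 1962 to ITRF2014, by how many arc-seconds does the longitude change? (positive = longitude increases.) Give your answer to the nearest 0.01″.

sin φ = -0.199635, cos φ = 0.979870, sin λ = 0.153546, cos λ = -0.988142.
East component: ΔE = −sin λ·ΔX + cos λ·ΔY = −(0.153546)(-268.9) + (-0.988142)(622.7) = -574.03 m.
1° of latitude spans πR/180 = 111195 m; at latitude φ, 1° of longitude spans that × cos φ = 108956.6 m, so Δλ = -574.03 / 108956.6 × 3600 = -18.966″.

Δλ = -18.97″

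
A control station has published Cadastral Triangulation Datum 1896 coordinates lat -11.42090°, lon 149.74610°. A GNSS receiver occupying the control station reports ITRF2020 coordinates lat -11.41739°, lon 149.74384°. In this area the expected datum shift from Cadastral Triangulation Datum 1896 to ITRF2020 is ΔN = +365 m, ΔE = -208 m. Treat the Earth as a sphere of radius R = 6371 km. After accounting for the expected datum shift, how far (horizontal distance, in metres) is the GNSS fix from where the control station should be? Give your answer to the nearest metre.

Observed coordinate differences: Δφ = +0.00351°, Δλ = -0.00226°.
Converting to metres (1° lat = 111195 m, cos φ = 0.980199): observed ΔN = 390.3 m, observed ΔE = -246.3 m.
Subtracting the expected shift leaves a residual of 390.3 − (365) = 25.3 m north and -246.3 − (-208) = -38.3 m east.
Residual distance = √(25.3² + (-38.3)²) = 45.9 m.

46 m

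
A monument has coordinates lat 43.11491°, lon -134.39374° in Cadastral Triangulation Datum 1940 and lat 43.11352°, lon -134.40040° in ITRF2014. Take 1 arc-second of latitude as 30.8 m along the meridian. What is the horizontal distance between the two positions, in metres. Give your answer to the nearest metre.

561 m

Δφ = 43.11352° − 43.11491° = -0.00139°; Δλ = -134.40040° − -134.39374° = -0.00666°.
1° of latitude = 3600 × 30.80 = 110880 m.
ΔN = Δφ × 110880 = -154.1 m; ΔE = Δλ × 110880 × cos(43.11491°) = -0.00666 × 110880 × 0.729984 = -539.1 m.
Distance = √(ΔE² + ΔN²) = √((-539.1)² + (-154.1)²) = 560.7 m.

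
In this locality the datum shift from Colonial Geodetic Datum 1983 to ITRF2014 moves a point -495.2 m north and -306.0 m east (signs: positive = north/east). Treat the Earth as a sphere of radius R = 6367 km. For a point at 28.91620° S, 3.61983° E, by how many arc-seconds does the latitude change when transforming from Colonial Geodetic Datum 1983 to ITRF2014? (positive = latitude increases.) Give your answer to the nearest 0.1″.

On a sphere of radius R, 1 rad of latitude = R, so Δφ = ΔN / R = -495.2 / 6367000 = -7.7776e-05 rad = -16.042″.

Δφ = -16.0″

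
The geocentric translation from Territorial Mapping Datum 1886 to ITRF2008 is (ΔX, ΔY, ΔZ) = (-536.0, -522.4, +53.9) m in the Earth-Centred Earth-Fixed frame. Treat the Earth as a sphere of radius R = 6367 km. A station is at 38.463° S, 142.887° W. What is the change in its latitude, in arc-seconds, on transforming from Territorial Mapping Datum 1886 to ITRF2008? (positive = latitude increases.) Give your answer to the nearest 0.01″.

Δφ = 16.33″

sin φ = -0.622009, cos φ = 0.783010, sin λ = -0.603389, cos λ = -0.797447.
North component: ΔN = −sin φ cos λ·ΔX − sin φ sin λ·ΔY + cos φ·ΔZ = −(-0.622009)(-0.797447)(-536.0) − (-0.622009)(-0.603389)(-522.4) + (0.783010)(53.9) = 504.13 m.
1° of latitude spans πR/180 = 111125 m, so Δφ = 504.13 / 111125 × 3600 = 16.332″.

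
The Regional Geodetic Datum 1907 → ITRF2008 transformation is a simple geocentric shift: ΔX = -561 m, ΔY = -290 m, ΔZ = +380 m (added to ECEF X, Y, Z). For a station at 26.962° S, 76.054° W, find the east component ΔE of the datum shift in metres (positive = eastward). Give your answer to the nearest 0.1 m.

At φ = -26.962°, λ = -76.054°: sin φ = -0.453399, cos φ = 0.891307, sin λ = -0.970523, cos λ = 0.241007.
ΔE = −sin λ·ΔX + cos λ·ΔY = −(-0.970523)·(-561) + (0.241007)·(-290) = -614.36 m.

ΔE = -614.4 m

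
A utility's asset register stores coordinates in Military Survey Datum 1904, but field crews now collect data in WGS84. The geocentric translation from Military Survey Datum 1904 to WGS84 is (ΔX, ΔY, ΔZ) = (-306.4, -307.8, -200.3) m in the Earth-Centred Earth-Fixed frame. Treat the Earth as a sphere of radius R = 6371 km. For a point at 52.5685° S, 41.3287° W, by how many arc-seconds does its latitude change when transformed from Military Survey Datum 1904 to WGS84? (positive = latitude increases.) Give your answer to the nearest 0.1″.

sin φ = -0.794081, cos φ = 0.607813, sin λ = -0.660378, cos λ = 0.750933.
North component: ΔN = −sin φ cos λ·ΔX − sin φ sin λ·ΔY + cos φ·ΔZ = −(-0.794081)(0.750933)(-306.4) − (-0.794081)(-0.660378)(-307.8) + (0.607813)(-200.3) = -143.04 m.
1° of latitude spans πR/180 = 111195 m, so Δφ = -143.04 / 111195 × 3600 = -4.631″.

Δφ = -4.6″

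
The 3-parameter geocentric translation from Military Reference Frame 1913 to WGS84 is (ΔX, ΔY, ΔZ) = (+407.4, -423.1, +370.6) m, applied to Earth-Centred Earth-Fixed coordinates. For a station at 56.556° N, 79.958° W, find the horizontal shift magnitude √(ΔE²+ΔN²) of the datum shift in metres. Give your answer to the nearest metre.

At φ = 56.556°, λ = -79.958°: sin φ = 0.834425, cos φ = 0.551122, sin λ = -0.984680, cos λ = 0.174370.
ΔE = −sin λ·ΔX + cos λ·ΔY = −(-0.984680)·(407.4) + (0.174370)·(-423.1) = 327.38 m.
ΔN = −sin φ cos λ·ΔX − sin φ sin λ·ΔY + cos φ·ΔZ = −(0.834425)(0.174370)(407.4) − (0.834425)(-0.984680)(-423.1) + (0.551122)(370.6) = -202.67 m.
Horizontal magnitude = √(ΔE² + ΔN²) = √(327.38² + (-202.67)²) = 385.04 m.

385 m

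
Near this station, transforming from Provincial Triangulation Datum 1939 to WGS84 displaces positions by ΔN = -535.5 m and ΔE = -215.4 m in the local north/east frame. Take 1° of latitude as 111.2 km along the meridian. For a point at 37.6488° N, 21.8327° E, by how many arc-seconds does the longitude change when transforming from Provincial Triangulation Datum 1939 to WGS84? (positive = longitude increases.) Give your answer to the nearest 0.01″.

At latitude 37.6488°, cos φ = 0.791770.
1° of longitude at this latitude = 111.2 × cos φ = 88.04 km, so Δλ = -215.4 / 88044.8 = -0.0024465° = -8.807″.

Δλ = -8.81″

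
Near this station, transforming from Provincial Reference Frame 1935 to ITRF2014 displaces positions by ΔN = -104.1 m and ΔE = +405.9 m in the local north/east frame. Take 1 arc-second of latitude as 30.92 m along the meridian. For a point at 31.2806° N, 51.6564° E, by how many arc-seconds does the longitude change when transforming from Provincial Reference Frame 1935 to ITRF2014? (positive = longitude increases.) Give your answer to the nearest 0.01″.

At latitude 31.2806°, cos φ = 0.854635.
1″ of longitude at this latitude = 30.92 × cos φ = 26.4253 m, so Δλ = 405.9 / 26.4253 = 15.360″.

Δλ = 15.36″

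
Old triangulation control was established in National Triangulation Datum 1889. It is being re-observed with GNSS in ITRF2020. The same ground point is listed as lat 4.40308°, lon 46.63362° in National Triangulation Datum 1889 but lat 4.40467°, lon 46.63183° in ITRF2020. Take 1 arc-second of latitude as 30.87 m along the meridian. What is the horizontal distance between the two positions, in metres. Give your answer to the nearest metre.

266 m

Δφ = 4.40467° − 4.40308° = +0.00159°; Δλ = 46.63183° − 46.63362° = -0.00179°.
1° of latitude = 3600 × 30.87 = 111132 m.
ΔN = Δφ × 111132 = 176.7 m; ΔE = Δλ × 111132 × cos(4.40308°) = -0.00179 × 111132 × 0.997049 = -198.3 m.
Distance = √(ΔE² + ΔN²) = √((-198.3)² + 176.7²) = 265.6 m.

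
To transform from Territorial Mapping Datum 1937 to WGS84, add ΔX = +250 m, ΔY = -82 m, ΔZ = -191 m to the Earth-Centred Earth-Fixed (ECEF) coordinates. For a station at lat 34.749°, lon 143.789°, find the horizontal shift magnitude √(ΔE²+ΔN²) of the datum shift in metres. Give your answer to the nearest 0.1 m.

82.8 m

The local east axis at (φ, λ) is (−sin λ, cos λ, 0), so ΔE = −sin(143.789°)·250 + cos(143.789°)·(-82) = -81.53 m.
The local north axis is (−sin φ cos λ, −sin φ sin λ, cos φ), giving ΔN = 114.972 + 27.611 − 156.936 = -14.35 m.
Horizontal magnitude = √(ΔE² + ΔN²) = √((-81.53)² + (-14.35)²) = 82.78 m.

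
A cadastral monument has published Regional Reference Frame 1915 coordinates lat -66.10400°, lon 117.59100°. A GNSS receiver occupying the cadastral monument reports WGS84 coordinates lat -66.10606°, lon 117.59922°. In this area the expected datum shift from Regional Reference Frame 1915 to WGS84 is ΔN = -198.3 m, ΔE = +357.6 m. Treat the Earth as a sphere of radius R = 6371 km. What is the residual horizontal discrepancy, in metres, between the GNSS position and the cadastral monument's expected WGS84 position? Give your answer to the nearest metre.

Observed coordinate differences: Δφ = -0.00206°, Δλ = +0.00822°.
Converting to metres (1° lat = 111195 m, cos φ = 0.405078): observed ΔN = -229.1 m, observed ΔE = 370.3 m.
Subtracting the expected shift leaves a residual of -229.1 − (-198.3) = -30.8 m north and 370.3 − (357.6) = 12.7 m east.
Residual distance = √((-30.8)² + 12.7²) = 33.3 m.

33 m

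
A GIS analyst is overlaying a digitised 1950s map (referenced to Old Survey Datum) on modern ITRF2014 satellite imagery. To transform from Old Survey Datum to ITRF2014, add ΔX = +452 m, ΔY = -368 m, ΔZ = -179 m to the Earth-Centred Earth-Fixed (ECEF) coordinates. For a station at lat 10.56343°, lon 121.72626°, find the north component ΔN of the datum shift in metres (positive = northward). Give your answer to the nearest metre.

The local north axis is (−sin φ cos λ, −sin φ sin λ, cos φ), giving ΔN = 43.574 + 57.382 − 175.966 = -75.01 m.

ΔN = -75 m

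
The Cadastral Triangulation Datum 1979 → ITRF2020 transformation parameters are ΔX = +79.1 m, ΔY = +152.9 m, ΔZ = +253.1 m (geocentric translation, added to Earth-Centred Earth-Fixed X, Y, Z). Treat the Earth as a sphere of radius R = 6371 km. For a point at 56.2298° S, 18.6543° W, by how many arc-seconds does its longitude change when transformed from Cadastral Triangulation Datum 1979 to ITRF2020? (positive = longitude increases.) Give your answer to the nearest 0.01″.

Δλ = 9.91″

sin φ = -0.831274, cos φ = 0.555863, sin λ = -0.319857, cos λ = 0.947466.
East component: ΔE = −sin λ·ΔX + cos λ·ΔY = −(-0.319857)(79.1) + (0.947466)(152.9) = 170.17 m.
1° of latitude spans πR/180 = 111195 m; at latitude φ, 1° of longitude spans that × cos φ = 61809.2 m, so Δλ = 170.17 / 61809.2 × 3600 = 9.911″.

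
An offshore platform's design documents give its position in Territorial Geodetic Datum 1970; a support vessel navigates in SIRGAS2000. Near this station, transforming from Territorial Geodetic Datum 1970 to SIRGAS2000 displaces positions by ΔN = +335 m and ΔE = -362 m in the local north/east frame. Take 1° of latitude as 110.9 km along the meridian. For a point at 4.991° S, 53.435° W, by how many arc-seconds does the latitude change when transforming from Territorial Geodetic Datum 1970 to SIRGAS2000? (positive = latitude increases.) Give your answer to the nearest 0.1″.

1° of latitude = 110.9 km, so Δφ = 335.0 / 110900 = 0.0030207° = 10.875″.

Δφ = 10.9″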